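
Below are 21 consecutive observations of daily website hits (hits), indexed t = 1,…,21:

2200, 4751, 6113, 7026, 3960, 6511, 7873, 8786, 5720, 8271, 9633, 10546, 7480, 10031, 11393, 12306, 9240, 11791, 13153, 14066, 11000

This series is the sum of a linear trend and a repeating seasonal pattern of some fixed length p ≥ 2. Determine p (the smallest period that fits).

First differences y_{t+1} − y_t: 2551, 1362, 913, -3066, 2551, 1362, 913, -3066, 2551, 1362, …
The difference pattern repeats every 4 terms and not for any smaller step, so p = 4.

4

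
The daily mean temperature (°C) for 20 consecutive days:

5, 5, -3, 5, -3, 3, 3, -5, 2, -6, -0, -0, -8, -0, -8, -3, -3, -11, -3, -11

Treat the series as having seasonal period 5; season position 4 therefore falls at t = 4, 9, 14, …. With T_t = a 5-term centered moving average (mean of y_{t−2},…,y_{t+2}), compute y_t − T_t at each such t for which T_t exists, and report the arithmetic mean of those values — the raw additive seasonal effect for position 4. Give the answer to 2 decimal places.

3.53

Season position 4 occurs at t = 4, 9, 14 (where T_t is defined).
t=4: T_4 = 1.4000; y_4 − T_4 = 5 − 1.4000 = 3.6000
t=9: T_9 = -1.2000; y_9 − T_9 = 2 − -1.2000 = 3.2000
t=14: T_14 = -3.8000; y_14 − T_14 = -0 − -3.8000 = 3.8000
Mean deviation: (3.6000 + 3.2000 + 3.8000) / 3 = 3.53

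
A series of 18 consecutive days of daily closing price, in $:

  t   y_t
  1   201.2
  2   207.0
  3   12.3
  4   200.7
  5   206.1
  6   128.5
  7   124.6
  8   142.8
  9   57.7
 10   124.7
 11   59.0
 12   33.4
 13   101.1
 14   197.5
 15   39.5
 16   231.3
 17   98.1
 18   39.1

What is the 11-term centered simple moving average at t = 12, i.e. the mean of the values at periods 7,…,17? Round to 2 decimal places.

109.97

Sum of periods 7–17: 124.6 + 142.8 + 57.7 + 124.7 + 59.0 + 33.4 + 101.1 + 197.5 + 39.5 + 231.3 + 98.1 = 1209.7
Divide by 11: 1209.7 / 11 = 109.97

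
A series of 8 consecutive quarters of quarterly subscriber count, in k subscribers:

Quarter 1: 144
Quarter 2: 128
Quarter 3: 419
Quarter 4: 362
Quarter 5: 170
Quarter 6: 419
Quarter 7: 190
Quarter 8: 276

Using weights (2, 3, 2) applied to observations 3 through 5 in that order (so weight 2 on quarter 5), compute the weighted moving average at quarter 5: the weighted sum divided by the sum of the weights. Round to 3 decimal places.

323.429

Weighted sum: 2·419 + 3·362 + 2·170 = 838 + 1086 + 340 = 2264
Weight total: 2 + 3 + 2 = 7
WMA = 2264 / 7 = 323.429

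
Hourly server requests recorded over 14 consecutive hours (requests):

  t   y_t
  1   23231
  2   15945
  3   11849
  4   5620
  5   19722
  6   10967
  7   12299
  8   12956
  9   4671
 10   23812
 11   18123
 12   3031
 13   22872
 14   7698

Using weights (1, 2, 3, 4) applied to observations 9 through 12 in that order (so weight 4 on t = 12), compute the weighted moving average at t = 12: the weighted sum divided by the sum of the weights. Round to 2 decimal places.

Weighted sum: 1·4671 + 2·23812 + 3·18123 + 4·3031 = 4671 + 47624 + 54369 + 12124 = 118788
Weight total: 1 + 2 + 3 + 4 = 10
WMA = 118788 / 10 = 11878.80

11878.80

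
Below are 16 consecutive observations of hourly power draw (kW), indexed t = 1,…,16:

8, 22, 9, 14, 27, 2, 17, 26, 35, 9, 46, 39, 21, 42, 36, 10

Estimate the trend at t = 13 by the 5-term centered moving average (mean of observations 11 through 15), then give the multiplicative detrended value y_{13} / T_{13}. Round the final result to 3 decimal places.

0.571

Trend T_13 = (46 + 39 + 21 + 42 + 36) / 5 = 184/5 = 36.80000
Ratio to trend: 21 / 36.80000 = 0.571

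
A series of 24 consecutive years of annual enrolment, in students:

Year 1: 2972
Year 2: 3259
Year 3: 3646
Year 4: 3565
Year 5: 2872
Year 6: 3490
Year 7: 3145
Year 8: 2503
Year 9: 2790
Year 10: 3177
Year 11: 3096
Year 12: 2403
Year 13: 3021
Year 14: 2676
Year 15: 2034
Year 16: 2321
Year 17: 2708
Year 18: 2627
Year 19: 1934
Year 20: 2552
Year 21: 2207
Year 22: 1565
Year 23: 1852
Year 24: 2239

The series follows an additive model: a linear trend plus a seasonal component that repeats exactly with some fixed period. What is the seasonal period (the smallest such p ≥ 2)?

First differences y_{t+1} − y_t: 287, 387, -81, -693, 618, -345, -642, 287, 387, -81, -693, 618, -345, -642, 287, 387, …
The difference pattern repeats every 7 terms and not for any smaller step, so p = 7.

7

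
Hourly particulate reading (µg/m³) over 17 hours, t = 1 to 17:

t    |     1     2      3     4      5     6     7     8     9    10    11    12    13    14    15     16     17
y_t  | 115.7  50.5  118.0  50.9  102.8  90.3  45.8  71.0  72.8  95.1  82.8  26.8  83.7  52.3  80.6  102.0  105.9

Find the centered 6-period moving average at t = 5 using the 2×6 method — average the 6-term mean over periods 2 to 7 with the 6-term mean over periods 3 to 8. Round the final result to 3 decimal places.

Sum over 2–7: 50.5 + 118.0 + 50.9 + 102.8 + 90.3 + 45.8 = 458.3
Sum over 3–8: 118.0 + 50.9 + 102.8 + 90.3 + 45.8 + 71.0 = 478.8
CMA at t=5 = (458.3 + 478.8) / (2·6) = 937.1 / 12 = 78.092

78.092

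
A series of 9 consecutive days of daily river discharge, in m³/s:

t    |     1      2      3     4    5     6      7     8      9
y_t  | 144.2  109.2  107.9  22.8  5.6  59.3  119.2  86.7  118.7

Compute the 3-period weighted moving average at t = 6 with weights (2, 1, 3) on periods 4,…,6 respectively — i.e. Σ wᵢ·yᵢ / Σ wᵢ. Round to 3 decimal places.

38.183

Weighted sum: 2·22.8 + 1·5.6 + 3·59.3 = 45.6 + 5.6 + 177.9 = 229.1
Weight total: 2 + 1 + 3 = 6
WMA = 229.1 / 6 = 38.183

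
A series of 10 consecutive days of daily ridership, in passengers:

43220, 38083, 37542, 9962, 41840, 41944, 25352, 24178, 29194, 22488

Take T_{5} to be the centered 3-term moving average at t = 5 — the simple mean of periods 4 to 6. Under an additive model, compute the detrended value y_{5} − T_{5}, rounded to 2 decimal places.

10591.33

Trend T_5 = (9962 + 41840 + 41944) / 3 = 93746/3 = 31248.6667
Detrended value: 41840 − 31248.6667 = 10591.33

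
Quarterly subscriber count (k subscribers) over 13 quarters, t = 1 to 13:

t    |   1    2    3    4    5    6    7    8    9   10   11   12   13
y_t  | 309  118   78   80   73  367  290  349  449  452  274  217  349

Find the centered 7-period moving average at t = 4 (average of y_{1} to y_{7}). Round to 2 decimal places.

Sum of periods 1–7: 309 + 118 + 78 + 80 + 73 + 367 + 290 = 1315
Divide by 7: 1315 / 7 = 187.86

187.86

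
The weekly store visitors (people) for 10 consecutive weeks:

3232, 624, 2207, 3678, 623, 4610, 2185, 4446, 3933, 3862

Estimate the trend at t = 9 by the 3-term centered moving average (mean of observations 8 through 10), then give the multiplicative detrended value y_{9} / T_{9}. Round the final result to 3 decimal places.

Trend T_9 = (4446 + 3933 + 3862) / 3 = 12241/3 = 4080.33333
Ratio to trend: 3933 / 4080.33333 = 0.964

0.964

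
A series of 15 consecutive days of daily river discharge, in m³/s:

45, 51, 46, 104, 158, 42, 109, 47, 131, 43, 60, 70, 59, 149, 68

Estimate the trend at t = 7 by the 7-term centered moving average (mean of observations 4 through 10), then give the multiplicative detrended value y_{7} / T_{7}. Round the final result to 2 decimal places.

Trend T_7 = (104 + 158 + 42 + 109 + 47 + 131 + 43) / 7 = 634/7 = 90.5714
Ratio to trend: 109 / 90.5714 = 1.20

1.20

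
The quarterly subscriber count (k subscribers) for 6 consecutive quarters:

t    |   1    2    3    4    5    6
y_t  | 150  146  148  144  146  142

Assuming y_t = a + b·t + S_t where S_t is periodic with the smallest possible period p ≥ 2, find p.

2

First differences y_{t+1} − y_t: -4, 2, -4, 2, -4, …
The difference pattern repeats every 2 terms and not for any smaller step, so p = 2.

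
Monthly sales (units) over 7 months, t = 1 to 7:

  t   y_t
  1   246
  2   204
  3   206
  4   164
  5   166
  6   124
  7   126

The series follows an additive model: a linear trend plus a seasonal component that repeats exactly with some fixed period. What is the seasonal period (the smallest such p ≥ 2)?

First differences y_{t+1} − y_t: -42, 2, -42, 2, -42, 2, …
The difference pattern repeats every 2 terms and not for any smaller step, so p = 2.

2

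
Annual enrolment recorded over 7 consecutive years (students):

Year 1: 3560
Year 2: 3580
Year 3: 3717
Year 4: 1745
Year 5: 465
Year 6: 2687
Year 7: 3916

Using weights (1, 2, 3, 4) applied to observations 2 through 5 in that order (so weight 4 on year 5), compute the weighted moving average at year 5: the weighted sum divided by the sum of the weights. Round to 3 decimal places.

Weighted sum: 1·3580 + 2·3717 + 3·1745 + 4·465 = 3580 + 7434 + 5235 + 1860 = 18109
Weight total: 1 + 2 + 3 + 4 = 10
WMA = 18109 / 10 = 1810.900

1810.900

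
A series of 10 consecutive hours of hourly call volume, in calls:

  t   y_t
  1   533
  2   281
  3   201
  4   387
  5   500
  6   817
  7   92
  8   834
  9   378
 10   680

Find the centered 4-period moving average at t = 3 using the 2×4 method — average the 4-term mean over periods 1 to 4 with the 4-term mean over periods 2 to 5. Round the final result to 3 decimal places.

Sum over 1–4: 533 + 281 + 201 + 387 = 1402
Sum over 2–5: 281 + 201 + 387 + 500 = 1369
CMA at t=3 = (1402 + 1369) / (2·4) = 2771 / 8 = 346.375

346.375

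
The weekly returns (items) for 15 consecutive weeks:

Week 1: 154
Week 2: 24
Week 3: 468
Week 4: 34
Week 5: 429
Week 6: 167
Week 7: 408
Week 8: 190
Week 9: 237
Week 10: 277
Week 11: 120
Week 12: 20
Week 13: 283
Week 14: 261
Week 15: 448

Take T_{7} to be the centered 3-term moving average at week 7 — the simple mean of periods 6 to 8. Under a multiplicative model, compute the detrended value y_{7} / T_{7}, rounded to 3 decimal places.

1.600

Trend T_7 = (167 + 408 + 190) / 3 = 765/3 = 255.00000
Ratio to trend: 408 / 255.00000 = 1.600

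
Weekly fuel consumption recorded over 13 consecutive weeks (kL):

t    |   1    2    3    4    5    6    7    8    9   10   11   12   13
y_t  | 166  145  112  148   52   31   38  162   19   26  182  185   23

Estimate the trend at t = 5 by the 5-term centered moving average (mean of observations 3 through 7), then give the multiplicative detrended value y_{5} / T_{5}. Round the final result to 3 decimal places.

0.682

Trend T_5 = (112 + 148 + 52 + 31 + 38) / 5 = 381/5 = 76.20000
Ratio to trend: 52 / 76.20000 = 0.682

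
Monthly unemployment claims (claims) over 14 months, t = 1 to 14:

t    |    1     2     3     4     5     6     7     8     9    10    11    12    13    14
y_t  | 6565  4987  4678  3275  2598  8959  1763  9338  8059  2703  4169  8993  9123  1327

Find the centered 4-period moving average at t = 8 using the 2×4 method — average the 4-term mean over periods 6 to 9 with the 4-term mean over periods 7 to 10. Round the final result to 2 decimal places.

Sum over 6–9: 8959 + 1763 + 9338 + 8059 = 28119
Sum over 7–10: 1763 + 9338 + 8059 + 2703 = 21863
CMA at t=8 = (28119 + 21863) / (2·4) = 49982 / 8 = 6247.75

6247.75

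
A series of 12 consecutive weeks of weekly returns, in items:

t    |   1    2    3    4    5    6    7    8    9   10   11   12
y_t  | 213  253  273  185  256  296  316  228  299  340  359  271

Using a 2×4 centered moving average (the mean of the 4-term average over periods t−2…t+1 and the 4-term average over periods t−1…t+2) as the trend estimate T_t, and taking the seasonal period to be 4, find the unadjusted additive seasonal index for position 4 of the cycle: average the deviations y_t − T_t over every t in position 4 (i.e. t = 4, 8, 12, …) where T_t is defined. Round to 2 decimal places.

Season position 4 occurs at t = 4, 8 (where T_t is defined).
t=4: T_4 = 247.1250; y_4 − T_4 = 185 − 247.1250 = -62.1250
t=8: T_8 = 290.2500; y_8 − T_8 = 228 − 290.2500 = -62.2500
Mean deviation: (-62.1250 + -62.2500) / 2 = -62.19

-62.19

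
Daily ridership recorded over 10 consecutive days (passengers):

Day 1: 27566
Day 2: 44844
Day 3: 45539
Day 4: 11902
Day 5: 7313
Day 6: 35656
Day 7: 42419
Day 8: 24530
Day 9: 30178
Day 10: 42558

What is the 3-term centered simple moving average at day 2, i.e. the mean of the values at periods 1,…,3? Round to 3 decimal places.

39316.333

Sum of periods 1–3: 27566 + 44844 + 45539 = 117949
Divide by 3: 117949 / 3 = 39316.333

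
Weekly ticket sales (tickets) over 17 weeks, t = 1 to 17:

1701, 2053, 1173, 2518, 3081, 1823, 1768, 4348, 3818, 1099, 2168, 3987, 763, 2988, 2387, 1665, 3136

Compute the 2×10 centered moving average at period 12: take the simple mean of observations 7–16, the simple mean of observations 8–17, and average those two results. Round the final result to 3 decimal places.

Sum over 7–16: 1768 + 4348 + 3818 + 1099 + 2168 + 3987 + 763 + 2988 + 2387 + 1665 = 24991
Sum over 8–17: 4348 + 3818 + 1099 + 2168 + 3987 + 763 + 2988 + 2387 + 1665 + 3136 = 26359
CMA at t=12 = (24991 + 26359) / (2·10) = 51350 / 20 = 2567.500

2567.500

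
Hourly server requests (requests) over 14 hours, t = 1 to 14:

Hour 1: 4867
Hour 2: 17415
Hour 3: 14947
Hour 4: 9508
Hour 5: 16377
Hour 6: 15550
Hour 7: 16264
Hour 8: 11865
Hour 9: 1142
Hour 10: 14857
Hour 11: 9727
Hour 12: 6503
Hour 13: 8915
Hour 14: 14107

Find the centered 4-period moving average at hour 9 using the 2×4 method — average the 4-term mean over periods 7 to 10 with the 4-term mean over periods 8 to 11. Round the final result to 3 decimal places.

Sum over 7–10: 16264 + 11865 + 1142 + 14857 = 44128
Sum over 8–11: 11865 + 1142 + 14857 + 9727 = 37591
CMA at t=9 = (44128 + 37591) / (2·4) = 81719 / 8 = 10214.875

10214.875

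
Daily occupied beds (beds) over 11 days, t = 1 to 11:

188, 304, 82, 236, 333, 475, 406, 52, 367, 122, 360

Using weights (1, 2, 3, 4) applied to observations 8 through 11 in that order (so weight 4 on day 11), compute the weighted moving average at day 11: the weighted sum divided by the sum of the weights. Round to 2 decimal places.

Weighted sum: 1·52 + 2·367 + 3·122 + 4·360 = 52 + 734 + 366 + 1440 = 2592
Weight total: 1 + 2 + 3 + 4 = 10
WMA = 2592 / 10 = 259.20

259.20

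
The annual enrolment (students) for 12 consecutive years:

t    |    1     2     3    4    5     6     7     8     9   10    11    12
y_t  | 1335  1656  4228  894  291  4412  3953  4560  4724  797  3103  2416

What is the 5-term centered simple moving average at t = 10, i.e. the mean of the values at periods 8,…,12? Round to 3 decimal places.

Sum of periods 8–12: 4560 + 4724 + 797 + 3103 + 2416 = 15600
Divide by 5: 15600 / 5 = 3120.000

3120.000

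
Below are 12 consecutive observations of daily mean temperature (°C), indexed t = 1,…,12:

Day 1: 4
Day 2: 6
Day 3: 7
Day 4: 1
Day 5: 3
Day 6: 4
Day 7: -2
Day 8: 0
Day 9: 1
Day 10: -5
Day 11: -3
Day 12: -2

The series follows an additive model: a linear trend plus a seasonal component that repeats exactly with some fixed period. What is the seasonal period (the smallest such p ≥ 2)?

3

First differences y_{t+1} − y_t: 2, 1, -6, 2, 1, -6, 2, 1, …
The difference pattern repeats every 3 terms and not for any smaller step, so p = 3.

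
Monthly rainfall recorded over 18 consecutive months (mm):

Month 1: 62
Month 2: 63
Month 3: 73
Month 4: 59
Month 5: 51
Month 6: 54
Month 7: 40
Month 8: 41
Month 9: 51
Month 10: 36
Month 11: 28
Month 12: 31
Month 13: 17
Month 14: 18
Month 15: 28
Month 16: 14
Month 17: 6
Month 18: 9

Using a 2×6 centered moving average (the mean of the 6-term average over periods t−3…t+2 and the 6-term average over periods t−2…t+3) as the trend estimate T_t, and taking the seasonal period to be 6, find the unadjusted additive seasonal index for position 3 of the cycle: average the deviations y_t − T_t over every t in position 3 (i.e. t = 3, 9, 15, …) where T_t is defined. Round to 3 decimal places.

11.042

Season position 3 occurs at t = 9, 15 (where T_t is defined).
t=9: T_9 = 39.75000; y_9 − T_9 = 51 − 39.75000 = 11.25000
t=15: T_15 = 17.16667; y_15 − T_15 = 28 − 17.16667 = 10.83333
Mean deviation: (11.25000 + 10.83333) / 2 = 11.042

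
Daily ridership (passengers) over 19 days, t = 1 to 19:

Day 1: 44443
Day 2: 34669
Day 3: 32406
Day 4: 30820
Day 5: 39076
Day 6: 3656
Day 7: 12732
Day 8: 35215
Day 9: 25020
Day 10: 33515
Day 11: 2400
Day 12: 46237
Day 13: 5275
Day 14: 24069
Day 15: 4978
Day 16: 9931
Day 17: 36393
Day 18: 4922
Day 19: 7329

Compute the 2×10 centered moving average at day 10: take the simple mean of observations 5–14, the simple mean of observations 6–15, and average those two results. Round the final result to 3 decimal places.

21014.600

Sum over 5–14: 39076 + 3656 + 12732 + 35215 + 25020 + 33515 + 2400 + 46237 + 5275 + 24069 = 227195
Sum over 6–15: 3656 + 12732 + 35215 + 25020 + 33515 + 2400 + 46237 + 5275 + 24069 + 4978 = 193097
CMA at t=10 = (227195 + 193097) / (2·10) = 420292 / 20 = 21014.600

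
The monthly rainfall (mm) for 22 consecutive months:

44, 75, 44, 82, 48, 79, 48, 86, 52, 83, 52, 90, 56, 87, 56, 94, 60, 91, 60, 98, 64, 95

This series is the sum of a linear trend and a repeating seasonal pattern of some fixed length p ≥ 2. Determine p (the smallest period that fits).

4

First differences y_{t+1} − y_t: 31, -31, 38, -34, 31, -31, 38, -34, 31, -31, …
The difference pattern repeats every 4 terms and not for any smaller step, so p = 4.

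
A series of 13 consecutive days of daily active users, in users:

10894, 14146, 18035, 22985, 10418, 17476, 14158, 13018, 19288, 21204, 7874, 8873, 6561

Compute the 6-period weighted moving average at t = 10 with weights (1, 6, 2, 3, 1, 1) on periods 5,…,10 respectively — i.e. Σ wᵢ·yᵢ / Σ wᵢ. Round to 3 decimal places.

15938.286

Weighted sum: 1·10418 + 6·17476 + 2·14158 + 3·13018 + 1·19288 + 1·21204 = 10418 + 104856 + 28316 + 39054 + 19288 + 21204 = 223136
Weight total: 1 + 6 + 2 + 3 + 1 + 1 = 14
WMA = 223136 / 14 = 15938.286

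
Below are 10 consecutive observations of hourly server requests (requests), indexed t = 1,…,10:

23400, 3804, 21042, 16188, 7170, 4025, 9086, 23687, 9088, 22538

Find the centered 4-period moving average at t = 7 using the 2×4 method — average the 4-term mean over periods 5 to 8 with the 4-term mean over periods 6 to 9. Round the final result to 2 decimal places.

11231.75

Sum over 5–8: 7170 + 4025 + 9086 + 23687 = 43968
Sum over 6–9: 4025 + 9086 + 23687 + 9088 = 45886
CMA at t=7 = (43968 + 45886) / (2·4) = 89854 / 8 = 11231.75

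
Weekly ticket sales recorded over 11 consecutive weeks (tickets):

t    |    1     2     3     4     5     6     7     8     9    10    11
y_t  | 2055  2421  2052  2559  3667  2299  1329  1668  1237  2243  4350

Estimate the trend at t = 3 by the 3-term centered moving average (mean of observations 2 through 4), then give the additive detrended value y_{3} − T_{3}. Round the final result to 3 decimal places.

-292.000

Trend T_3 = (2421 + 2052 + 2559) / 3 = 7032/3 = 2344.00000
Detrended value: 2052 − 2344.00000 = -292.000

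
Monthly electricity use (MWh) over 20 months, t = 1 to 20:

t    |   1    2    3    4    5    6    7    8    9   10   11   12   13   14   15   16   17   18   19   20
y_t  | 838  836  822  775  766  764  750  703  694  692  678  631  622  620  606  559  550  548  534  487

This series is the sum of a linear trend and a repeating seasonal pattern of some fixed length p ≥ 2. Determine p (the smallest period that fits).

4

First differences y_{t+1} − y_t: -2, -14, -47, -9, -2, -14, -47, -9, -2, -14, …
The difference pattern repeats every 4 terms and not for any smaller step, so p = 4.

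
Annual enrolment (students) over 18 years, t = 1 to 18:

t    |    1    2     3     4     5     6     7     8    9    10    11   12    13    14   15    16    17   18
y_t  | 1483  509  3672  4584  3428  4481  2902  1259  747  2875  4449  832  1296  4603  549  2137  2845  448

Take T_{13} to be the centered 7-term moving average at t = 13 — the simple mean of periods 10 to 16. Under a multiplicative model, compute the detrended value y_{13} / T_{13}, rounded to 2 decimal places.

Trend T_13 = (2875 + 4449 + 832 + 1296 + 4603 + 549 + 2137) / 7 = 16741/7 = 2391.5714
Ratio to trend: 1296 / 2391.5714 = 0.54

0.54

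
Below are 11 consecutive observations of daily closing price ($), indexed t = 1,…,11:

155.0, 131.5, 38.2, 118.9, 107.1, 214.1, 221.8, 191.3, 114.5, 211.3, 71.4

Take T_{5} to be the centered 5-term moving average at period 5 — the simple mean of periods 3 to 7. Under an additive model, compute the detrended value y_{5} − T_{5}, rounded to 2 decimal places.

-32.92

Trend T_5 = (38.2 + 118.9 + 107.1 + 214.1 + 221.8) / 5 = 700.1/5 = 140.0200
Detrended value: 107.1 − 140.0200 = -32.92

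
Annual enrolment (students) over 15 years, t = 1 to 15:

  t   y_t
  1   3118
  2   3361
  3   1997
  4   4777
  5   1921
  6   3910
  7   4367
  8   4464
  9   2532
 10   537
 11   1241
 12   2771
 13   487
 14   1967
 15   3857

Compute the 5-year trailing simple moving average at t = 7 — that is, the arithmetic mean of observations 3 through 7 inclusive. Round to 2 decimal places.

Sum of periods 3–7: 1997 + 4777 + 1921 + 3910 + 4367 = 16972
Divide by 5: 16972 / 5 = 3394.40

3394.40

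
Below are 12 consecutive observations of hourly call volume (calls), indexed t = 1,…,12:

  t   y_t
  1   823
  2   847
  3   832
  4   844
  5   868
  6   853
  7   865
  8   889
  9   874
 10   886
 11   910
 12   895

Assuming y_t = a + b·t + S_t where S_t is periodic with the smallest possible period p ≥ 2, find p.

First differences y_{t+1} − y_t: 24, -15, 12, 24, -15, 12, 24, -15, …
The difference pattern repeats every 3 terms and not for any smaller step, so p = 3.

3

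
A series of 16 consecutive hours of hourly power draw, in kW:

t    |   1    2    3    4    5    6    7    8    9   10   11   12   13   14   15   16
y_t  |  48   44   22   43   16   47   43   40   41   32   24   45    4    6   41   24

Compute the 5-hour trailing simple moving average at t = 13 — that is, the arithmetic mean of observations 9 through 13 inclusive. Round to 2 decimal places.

Sum of periods 9–13: 41 + 32 + 24 + 45 + 4 = 146
Divide by 5: 146 / 5 = 29.20

29.20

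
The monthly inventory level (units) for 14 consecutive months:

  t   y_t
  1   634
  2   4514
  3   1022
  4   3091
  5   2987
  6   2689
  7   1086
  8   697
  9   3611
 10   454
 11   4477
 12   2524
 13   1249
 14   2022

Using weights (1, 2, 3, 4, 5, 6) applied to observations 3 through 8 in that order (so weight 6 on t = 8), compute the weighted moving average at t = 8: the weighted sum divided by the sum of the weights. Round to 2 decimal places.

1739.67

Weighted sum: 1·1022 + 2·3091 + 3·2987 + 4·2689 + 5·1086 + 6·697 = 1022 + 6182 + 8961 + 10756 + 5430 + 4182 = 36533
Weight total: 1 + 2 + 3 + 4 + 5 + 6 = 21
WMA = 36533 / 21 = 1739.67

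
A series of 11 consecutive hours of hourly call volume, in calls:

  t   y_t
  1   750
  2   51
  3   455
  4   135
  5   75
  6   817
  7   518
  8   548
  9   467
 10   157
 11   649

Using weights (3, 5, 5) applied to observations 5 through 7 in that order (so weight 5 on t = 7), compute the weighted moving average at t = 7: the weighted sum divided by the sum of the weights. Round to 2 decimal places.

Weighted sum: 3·75 + 5·817 + 5·518 = 225 + 4085 + 2590 = 6900
Weight total: 3 + 5 + 5 = 13
WMA = 6900 / 13 = 530.77

530.77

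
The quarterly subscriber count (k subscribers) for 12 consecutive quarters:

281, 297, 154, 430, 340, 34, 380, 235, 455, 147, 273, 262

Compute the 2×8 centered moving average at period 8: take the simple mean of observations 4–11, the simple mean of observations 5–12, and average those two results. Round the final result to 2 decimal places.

Sum over 4–11: 430 + 340 + 34 + 380 + 235 + 455 + 147 + 273 = 2294
Sum over 5–12: 340 + 34 + 380 + 235 + 455 + 147 + 273 + 262 = 2126
CMA at t=8 = (2294 + 2126) / (2·8) = 4420 / 16 = 276.25

276.25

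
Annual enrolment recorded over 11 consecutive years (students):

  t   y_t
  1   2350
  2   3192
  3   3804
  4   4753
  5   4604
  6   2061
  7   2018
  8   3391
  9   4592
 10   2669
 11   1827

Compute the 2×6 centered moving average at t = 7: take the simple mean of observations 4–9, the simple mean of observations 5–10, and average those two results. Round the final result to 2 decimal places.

Sum over 4–9: 4753 + 4604 + 2061 + 2018 + 3391 + 4592 = 21419
Sum over 5–10: 4604 + 2061 + 2018 + 3391 + 4592 + 2669 = 19335
CMA at t=7 = (21419 + 19335) / (2·6) = 40754 / 12 = 3396.17

3396.17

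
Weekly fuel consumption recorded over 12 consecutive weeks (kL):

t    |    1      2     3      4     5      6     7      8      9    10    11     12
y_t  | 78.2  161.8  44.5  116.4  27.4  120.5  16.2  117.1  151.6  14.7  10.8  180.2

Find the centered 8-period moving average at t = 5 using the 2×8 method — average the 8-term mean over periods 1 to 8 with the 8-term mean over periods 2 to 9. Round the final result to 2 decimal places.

Sum over 1–8: 78.2 + 161.8 + 44.5 + 116.4 + 27.4 + 120.5 + 16.2 + 117.1 = 682.1
Sum over 2–9: 161.8 + 44.5 + 116.4 + 27.4 + 120.5 + 16.2 + 117.1 + 151.6 = 755.5
CMA at t=5 = (682.1 + 755.5) / (2·8) = 1437.6 / 16 = 89.85

89.85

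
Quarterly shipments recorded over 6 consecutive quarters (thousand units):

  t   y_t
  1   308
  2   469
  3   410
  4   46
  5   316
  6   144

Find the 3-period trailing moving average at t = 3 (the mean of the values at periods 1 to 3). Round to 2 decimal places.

395.67

Sum of periods 1–3: 308 + 469 + 410 = 1187
Divide by 3: 1187 / 3 = 395.67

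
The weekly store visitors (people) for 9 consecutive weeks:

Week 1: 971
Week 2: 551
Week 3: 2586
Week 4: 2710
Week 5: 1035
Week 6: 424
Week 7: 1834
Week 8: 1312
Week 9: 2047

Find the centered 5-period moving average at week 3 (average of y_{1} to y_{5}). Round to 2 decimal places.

1570.60

Sum of periods 1–5: 971 + 551 + 2586 + 2710 + 1035 = 7853
Divide by 5: 7853 / 5 = 1570.60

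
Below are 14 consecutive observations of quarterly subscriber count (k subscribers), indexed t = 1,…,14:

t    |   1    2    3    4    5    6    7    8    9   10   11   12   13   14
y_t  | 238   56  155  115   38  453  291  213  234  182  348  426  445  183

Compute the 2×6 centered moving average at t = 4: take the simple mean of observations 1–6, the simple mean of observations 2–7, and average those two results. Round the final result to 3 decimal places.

Sum over 1–6: 238 + 56 + 155 + 115 + 38 + 453 = 1055
Sum over 2–7: 56 + 155 + 115 + 38 + 453 + 291 = 1108
CMA at t=4 = (1055 + 1108) / (2·6) = 2163 / 12 = 180.250

180.250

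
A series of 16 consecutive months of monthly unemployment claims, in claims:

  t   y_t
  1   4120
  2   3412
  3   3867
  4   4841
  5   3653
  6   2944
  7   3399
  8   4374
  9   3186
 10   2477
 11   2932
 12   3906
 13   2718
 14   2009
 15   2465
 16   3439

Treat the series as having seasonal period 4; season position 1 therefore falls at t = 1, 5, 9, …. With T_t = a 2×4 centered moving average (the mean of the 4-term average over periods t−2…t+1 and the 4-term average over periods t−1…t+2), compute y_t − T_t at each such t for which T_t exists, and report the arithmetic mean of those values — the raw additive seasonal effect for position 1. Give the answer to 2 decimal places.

Season position 1 occurs at t = 5, 9, 13 (where T_t is defined).
t=5: T_5 = 3767.7500; y_5 − T_5 = 3653 − 3767.7500 = -114.7500
t=9: T_9 = 3300.6250; y_9 − T_9 = 3186 − 3300.6250 = -114.6250
t=13: T_13 = 2832.8750; y_13 − T_13 = 2718 − 2832.8750 = -114.8750
Mean deviation: (-114.7500 + -114.6250 + -114.8750) / 3 = -114.75

-114.75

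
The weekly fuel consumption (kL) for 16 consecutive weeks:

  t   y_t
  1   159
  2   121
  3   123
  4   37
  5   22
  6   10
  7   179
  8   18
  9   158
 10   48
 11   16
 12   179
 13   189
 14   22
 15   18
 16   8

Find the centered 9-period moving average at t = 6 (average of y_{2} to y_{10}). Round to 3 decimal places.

79.556

Sum of periods 2–10: 121 + 123 + 37 + 22 + 10 + 179 + 18 + 158 + 48 = 716
Divide by 9: 716 / 9 = 79.556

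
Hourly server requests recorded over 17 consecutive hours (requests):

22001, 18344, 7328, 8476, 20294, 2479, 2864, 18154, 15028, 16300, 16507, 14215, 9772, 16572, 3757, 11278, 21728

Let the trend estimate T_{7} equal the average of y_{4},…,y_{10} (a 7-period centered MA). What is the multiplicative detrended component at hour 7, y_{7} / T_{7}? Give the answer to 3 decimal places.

0.240

Trend T_7 = (8476 + 20294 + 2479 + 2864 + 18154 + 15028 + 16300) / 7 = 83595/7 = 11942.14286
Ratio to trend: 2864 / 11942.14286 = 0.240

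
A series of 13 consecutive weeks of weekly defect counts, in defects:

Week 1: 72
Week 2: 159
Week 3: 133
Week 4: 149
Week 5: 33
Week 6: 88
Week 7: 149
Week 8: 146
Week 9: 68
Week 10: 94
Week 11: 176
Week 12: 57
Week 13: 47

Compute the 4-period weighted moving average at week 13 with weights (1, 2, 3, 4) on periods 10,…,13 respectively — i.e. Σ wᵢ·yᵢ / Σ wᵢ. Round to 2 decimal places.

Weighted sum: 1·94 + 2·176 + 3·57 + 4·47 = 94 + 352 + 171 + 188 = 805
Weight total: 1 + 2 + 3 + 4 = 10
WMA = 805 / 10 = 80.50

80.50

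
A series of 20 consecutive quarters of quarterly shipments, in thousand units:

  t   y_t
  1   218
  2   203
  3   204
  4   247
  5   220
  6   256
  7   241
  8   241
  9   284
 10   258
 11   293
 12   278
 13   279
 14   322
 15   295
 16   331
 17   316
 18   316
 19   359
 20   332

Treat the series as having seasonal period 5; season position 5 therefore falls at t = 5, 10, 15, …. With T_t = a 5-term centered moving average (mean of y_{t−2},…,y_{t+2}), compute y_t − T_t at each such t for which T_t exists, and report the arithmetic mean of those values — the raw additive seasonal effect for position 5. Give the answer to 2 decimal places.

-13.33

Season position 5 occurs at t = 5, 10, 15 (where T_t is defined).
t=5: T_5 = 233.6000; y_5 − T_5 = 220 − 233.6000 = -13.6000
t=10: T_10 = 270.8000; y_10 − T_10 = 258 − 270.8000 = -12.8000
t=15: T_15 = 308.6000; y_15 − T_15 = 295 − 308.6000 = -13.6000
Mean deviation: (-13.6000 + -12.8000 + -13.6000) / 3 = -13.33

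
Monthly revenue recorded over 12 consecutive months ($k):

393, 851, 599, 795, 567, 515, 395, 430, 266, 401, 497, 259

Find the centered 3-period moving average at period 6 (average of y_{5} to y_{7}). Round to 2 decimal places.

492.33

Sum of periods 5–7: 567 + 515 + 395 = 1477
Divide by 3: 1477 / 3 = 492.33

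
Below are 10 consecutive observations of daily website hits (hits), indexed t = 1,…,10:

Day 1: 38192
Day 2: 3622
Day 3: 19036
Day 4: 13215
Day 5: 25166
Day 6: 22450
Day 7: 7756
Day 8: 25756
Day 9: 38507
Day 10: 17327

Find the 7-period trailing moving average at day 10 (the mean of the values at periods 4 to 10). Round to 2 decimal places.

Sum of periods 4–10: 13215 + 25166 + 22450 + 7756 + 25756 + 38507 + 17327 = 150177
Divide by 7: 150177 / 7 = 21453.86

21453.86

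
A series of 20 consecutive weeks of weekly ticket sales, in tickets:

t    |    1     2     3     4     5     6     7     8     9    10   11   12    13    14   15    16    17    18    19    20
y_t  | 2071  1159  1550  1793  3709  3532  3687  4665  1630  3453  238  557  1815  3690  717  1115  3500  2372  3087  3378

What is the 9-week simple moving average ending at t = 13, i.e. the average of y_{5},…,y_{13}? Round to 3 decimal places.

2587.333

Sum of periods 5–13: 3709 + 3532 + 3687 + 4665 + 1630 + 3453 + 238 + 557 + 1815 = 23286
Divide by 9: 23286 / 9 = 2587.333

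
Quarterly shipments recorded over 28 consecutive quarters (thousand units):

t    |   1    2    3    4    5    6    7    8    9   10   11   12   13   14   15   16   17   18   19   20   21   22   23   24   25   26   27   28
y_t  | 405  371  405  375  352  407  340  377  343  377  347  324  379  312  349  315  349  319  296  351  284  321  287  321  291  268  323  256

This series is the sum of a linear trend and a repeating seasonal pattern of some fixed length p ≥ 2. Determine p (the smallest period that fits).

First differences y_{t+1} − y_t: -34, 34, -30, -23, 55, -67, 37, -34, 34, -30, -23, 55, -67, 37, -34, 34, …
The difference pattern repeats every 7 terms and not for any smaller step, so p = 7.

7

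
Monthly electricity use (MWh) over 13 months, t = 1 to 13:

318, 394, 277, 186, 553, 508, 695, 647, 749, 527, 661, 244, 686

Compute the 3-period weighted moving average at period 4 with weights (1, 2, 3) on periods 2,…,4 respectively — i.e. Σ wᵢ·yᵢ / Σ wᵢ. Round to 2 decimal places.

251.00

Weighted sum: 1·394 + 2·277 + 3·186 = 394 + 554 + 558 = 1506
Weight total: 1 + 2 + 3 = 6
WMA = 1506 / 6 = 251.00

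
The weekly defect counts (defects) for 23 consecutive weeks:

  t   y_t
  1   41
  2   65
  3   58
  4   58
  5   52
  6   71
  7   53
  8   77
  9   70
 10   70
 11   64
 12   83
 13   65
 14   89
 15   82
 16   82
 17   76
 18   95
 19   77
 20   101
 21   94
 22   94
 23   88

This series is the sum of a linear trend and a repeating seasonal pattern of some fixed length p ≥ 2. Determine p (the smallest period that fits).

First differences y_{t+1} − y_t: 24, -7, 0, -6, 19, -18, 24, -7, 0, -6, 19, -18, 24, -7, …
The difference pattern repeats every 6 terms and not for any smaller step, so p = 6.

6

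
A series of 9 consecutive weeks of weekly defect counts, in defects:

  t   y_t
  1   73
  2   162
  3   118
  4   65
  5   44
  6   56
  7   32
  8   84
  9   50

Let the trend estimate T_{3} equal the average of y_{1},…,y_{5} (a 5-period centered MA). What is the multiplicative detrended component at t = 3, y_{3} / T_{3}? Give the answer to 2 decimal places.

1.28

Trend T_3 = (73 + 162 + 118 + 65 + 44) / 5 = 462/5 = 92.4000
Ratio to trend: 118 / 92.4000 = 1.28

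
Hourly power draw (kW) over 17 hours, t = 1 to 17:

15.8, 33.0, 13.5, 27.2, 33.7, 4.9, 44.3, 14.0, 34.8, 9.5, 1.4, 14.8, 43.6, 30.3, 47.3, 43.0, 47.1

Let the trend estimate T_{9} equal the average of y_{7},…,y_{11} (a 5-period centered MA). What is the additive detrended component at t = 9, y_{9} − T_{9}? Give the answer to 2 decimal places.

14.00

Trend T_9 = (44.3 + 14.0 + 34.8 + 9.5 + 1.4) / 5 = 104.0/5 = 20.8000
Detrended value: 34.8 − 20.8000 = 14.00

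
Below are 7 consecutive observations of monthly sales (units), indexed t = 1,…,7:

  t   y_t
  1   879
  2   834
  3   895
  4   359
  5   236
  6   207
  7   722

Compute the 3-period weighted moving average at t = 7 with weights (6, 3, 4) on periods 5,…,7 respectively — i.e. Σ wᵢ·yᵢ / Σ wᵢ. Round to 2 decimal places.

Weighted sum: 6·236 + 3·207 + 4·722 = 1416 + 621 + 2888 = 4925
Weight total: 6 + 3 + 4 = 13
WMA = 4925 / 13 = 378.85

378.85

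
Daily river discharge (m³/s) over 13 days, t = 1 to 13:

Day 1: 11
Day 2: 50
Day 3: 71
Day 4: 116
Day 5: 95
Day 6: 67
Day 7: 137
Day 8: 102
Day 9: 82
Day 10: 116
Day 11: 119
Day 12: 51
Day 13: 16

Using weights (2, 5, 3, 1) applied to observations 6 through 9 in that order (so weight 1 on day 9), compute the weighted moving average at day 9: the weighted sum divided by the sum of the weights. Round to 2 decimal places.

109.73

Weighted sum: 2·67 + 5·137 + 3·102 + 1·82 = 134 + 685 + 306 + 82 = 1207
Weight total: 2 + 5 + 3 + 1 = 11
WMA = 1207 / 11 = 109.73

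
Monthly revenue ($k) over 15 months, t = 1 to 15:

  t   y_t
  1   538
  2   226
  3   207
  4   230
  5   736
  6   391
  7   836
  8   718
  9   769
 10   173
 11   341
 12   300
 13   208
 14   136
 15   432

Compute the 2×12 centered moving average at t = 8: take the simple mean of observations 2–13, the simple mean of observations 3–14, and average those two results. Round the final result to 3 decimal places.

424.167

Sum over 2–13: 226 + 207 + 230 + 736 + 391 + 836 + 718 + 769 + 173 + 341 + 300 + 208 = 5135
Sum over 3–14: 207 + 230 + 736 + 391 + 836 + 718 + 769 + 173 + 341 + 300 + 208 + 136 = 5045
CMA at t=8 = (5135 + 5045) / (2·12) = 10180 / 24 = 424.167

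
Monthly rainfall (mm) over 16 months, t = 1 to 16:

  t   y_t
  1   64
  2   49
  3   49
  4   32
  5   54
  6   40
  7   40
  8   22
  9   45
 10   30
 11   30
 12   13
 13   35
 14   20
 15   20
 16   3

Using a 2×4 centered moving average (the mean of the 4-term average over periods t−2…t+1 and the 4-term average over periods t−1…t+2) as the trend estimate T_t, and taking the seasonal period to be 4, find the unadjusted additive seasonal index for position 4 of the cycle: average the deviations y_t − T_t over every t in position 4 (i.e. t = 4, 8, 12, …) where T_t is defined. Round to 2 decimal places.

-13.04

Season position 4 occurs at t = 4, 8, 12 (where T_t is defined).
t=4: T_4 = 44.8750; y_4 − T_4 = 32 − 44.8750 = -12.8750
t=8: T_8 = 35.5000; y_8 − T_8 = 22 − 35.5000 = -13.5000
t=12: T_12 = 25.7500; y_12 − T_12 = 13 − 25.7500 = -12.7500
Mean deviation: (-12.8750 + -13.5000 + -12.7500) / 3 = -13.04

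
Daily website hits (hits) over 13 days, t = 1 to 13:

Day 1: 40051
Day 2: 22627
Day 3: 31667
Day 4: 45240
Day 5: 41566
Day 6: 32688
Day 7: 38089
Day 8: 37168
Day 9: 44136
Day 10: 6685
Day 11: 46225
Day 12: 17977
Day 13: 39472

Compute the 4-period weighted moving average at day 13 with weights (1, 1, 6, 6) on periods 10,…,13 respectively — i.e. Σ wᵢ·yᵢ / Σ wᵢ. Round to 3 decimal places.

28400.286

Weighted sum: 1·6685 + 1·46225 + 6·17977 + 6·39472 = 6685 + 46225 + 107862 + 236832 = 397604
Weight total: 1 + 1 + 6 + 6 = 14
WMA = 397604 / 14 = 28400.286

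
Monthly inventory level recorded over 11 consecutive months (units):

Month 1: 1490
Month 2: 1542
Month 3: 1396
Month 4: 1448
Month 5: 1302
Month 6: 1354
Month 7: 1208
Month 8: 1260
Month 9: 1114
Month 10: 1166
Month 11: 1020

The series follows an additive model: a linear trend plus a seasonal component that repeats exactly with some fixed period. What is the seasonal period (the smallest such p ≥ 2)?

First differences y_{t+1} − y_t: 52, -146, 52, -146, 52, -146, …
The difference pattern repeats every 2 terms and not for any smaller step, so p = 2.

2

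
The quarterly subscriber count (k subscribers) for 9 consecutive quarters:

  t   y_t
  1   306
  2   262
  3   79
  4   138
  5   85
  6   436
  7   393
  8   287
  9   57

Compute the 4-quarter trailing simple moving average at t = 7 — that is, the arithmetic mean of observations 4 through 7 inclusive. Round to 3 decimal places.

263.000

Sum of periods 4–7: 138 + 85 + 436 + 393 = 1052
Divide by 4: 1052 / 4 = 263.000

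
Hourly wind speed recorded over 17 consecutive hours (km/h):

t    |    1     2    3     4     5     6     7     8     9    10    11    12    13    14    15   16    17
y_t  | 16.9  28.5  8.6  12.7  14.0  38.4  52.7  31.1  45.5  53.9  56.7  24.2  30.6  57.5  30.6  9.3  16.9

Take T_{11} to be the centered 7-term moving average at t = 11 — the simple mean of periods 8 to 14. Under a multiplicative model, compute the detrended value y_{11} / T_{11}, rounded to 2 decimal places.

Trend T_11 = (31.1 + 45.5 + 53.9 + 56.7 + 24.2 + 30.6 + 57.5) / 7 = 299.5/7 = 42.7857
Ratio to trend: 56.7 / 42.7857 = 1.33

1.33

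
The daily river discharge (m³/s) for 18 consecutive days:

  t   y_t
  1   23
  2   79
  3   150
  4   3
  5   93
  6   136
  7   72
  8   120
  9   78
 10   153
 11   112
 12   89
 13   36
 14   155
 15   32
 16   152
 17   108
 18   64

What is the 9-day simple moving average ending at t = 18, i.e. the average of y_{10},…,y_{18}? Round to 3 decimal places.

100.111

Sum of periods 10–18: 153 + 112 + 89 + 36 + 155 + 32 + 152 + 108 + 64 = 901
Divide by 9: 901 / 9 = 100.111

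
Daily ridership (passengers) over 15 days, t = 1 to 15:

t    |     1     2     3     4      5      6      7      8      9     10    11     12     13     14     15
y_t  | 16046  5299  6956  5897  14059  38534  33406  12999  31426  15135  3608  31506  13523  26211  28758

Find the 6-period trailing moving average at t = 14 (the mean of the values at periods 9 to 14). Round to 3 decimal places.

20234.833

Sum of periods 9–14: 31426 + 15135 + 3608 + 31506 + 13523 + 26211 = 121409
Divide by 6: 121409 / 6 = 20234.833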